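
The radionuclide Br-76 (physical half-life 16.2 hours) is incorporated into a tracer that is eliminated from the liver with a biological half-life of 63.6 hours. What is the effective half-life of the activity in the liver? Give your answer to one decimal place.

1/t_eff = 1/t_phys + 1/t_biol = 1/16.2 + 1/63.6 = 0.077452 per hour.
t_eff = 16.2 × 63.6 / (16.2 + 63.6) ≈ 12.911 hours.

12.9 hours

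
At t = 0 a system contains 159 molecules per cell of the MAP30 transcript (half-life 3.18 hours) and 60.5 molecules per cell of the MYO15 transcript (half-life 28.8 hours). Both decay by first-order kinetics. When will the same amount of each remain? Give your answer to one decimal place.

5.0 hours

Set 159·(1/2)^(t/3.18) = 60.5·(1/2)^(t/28.8).
Taking log₂: log₂(159/60.5) = t·(1/3.18 − 1/28.8).
log₂(2.6281) = 1.394; 1/3.18 − 1/28.8 = 0.27974.
t = 1.394 / 0.27974 ≈ 4.9832 hours.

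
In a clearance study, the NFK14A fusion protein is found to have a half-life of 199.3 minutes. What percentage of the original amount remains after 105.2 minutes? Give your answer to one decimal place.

69.4%

n = 105.2/199.3 ≈ 0.52785 half-lives.
Fraction remaining = (1/2)^0.52785 ≈ 0.69359, i.e. 69.359%.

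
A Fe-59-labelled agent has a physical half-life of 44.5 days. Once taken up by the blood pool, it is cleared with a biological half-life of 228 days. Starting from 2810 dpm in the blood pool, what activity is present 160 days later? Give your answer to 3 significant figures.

1/t_eff = 1/t_phys + 1/t_biol = 1/44.5 + 1/228 = 0.026858 per day.
t_eff = 44.5 × 228 / (44.5 + 228) ≈ 37.233 days.
Remaining = 2810 × (1/2)^(160/37.233) = 2810 × (1/2)^4.2973 ≈ 142.92 dpm.

143 dpm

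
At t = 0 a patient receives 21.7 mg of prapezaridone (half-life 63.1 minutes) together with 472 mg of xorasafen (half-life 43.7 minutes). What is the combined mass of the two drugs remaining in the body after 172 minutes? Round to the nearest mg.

prapezaridone: 21.7 × (1/2)^(172/63.1) = 21.7 × (1/2)^2.7258 ≈ 3.2802 mg.
xorasafen: 472 × (1/2)^(172/43.7) = 472 × (1/2)^3.9359 ≈ 30.84 mg.
Total = 3.2802 + 30.84 ≈ 34.12 mg.

34 mg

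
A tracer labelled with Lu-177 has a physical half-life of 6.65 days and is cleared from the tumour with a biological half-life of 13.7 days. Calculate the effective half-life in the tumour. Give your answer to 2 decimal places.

1/t_eff = 1/t_phys + 1/t_biol = 1/6.65 + 1/13.7 = 0.22337 per day.
t_eff = 6.65 × 13.7 / (6.65 + 13.7) ≈ 4.4769 days.

4.48 days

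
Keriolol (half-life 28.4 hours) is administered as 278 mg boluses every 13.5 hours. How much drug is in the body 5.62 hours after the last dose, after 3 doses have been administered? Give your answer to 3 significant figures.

The 3 doses were given 32.62, 19.12, 5.62 hours ago.
Total = 278·(1/2)^(32.62/28.4) + 278·(1/2)^(19.12/28.4) + 278·(1/2)^(5.62/28.4)
      = 125.4 + 174.33 + 242.37 ≈ 542.1 mg.

542 mg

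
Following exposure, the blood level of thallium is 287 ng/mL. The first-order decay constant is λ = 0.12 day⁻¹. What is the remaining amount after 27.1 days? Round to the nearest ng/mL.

t½ = ln 2 / λ = 0.69315 / 0.12 ≈ 5.7762 days.
Number of half-lives: n = 27.1/5.7762 ≈ 4.6916.
Remaining = 287 × (1/2)^4.6916 = 287 × 0.038697 ≈ 11.106 ng/mL.

11 ng/mL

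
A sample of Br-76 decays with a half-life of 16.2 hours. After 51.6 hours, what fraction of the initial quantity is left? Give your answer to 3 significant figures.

0.110

n = 51.6/16.2 ≈ 3.1852 half-lives.
Fraction remaining = (1/2)^3.1852 ≈ 0.10994.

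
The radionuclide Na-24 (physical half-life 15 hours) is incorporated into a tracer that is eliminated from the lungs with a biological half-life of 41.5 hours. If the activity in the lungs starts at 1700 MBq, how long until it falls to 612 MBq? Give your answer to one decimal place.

16.2 hours

1/t_eff = 1/t_phys + 1/t_biol = 1/15 + 1/41.5 = 0.090763 per hour.
t_eff = 15 × 41.5 / (15 + 41.5) ≈ 11.018 hours.
n = log₂(1700/612) ≈ 1.4739; t = 1.4739 × 11.018 ≈ 16.239 hours.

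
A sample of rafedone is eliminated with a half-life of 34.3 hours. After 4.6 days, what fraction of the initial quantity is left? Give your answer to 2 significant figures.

0.11

4.6 days = 110.4 hours.
n = 110.4/34.3 ≈ 3.2187 half-lives.
Fraction remaining = (1/2)^3.2187 ≈ 0.10742.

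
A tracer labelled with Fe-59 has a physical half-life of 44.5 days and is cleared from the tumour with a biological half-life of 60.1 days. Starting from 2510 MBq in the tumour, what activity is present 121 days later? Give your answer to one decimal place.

1/t_eff = 1/t_phys + 1/t_biol = 1/44.5 + 1/60.1 = 0.039111 per day.
t_eff = 44.5 × 60.1 / (44.5 + 60.1) ≈ 25.568 days.
Remaining = 2510 × (1/2)^(121/25.568) = 2510 × (1/2)^4.7324 ≈ 94.423 MBq.

94.4 MBq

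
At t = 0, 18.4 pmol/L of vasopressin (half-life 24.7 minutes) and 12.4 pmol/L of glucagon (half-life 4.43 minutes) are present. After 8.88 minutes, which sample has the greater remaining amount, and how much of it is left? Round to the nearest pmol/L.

vasopressin: 18.4 × (1/2)^0.35951 ≈ 14.341 pmol/L.
glucagon: 12.4 × (1/2)^2.0045 ≈ 3.0903 pmol/L.
Vasopressin has more remaining, at ≈ 14.341 pmol/L.

vasopressin, 14 pmol/L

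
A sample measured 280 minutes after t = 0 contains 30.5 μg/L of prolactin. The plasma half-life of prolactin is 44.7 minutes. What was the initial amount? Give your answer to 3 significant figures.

2340 μg/L

Number of half-lives elapsed: n = 280/44.7 ≈ 6.264.
A₀ = A × 2^n = 30.5 × 2^6.264 = 30.5 × 76.85 ≈ 2343.9 μg/L.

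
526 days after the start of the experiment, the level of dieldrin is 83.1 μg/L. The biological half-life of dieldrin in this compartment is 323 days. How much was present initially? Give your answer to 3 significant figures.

257 μg/L

Number of half-lives elapsed: n = 526/323 ≈ 1.6285.
A₀ = A × 2^n = 83.1 × 2^1.6285 = 83.1 × 3.0919 ≈ 256.93 μg/L.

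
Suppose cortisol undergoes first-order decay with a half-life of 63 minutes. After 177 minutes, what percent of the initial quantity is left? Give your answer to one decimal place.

14.3%

n = 177/63 ≈ 2.8095 half-lives.
Fraction remaining = (1/2)^2.8095 ≈ 0.14264, i.e. 14.264%.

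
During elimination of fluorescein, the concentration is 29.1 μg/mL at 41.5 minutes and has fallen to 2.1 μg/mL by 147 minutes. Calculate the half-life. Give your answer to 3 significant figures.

Over Δt = 147 − 41.5 = 105.5 minutes, the level fell by a factor of 29.1/2.1 ≈ 13.857.
n = log₂(13.857) ≈ 3.7926 half-lives, so t½ = 105.5/3.7926 ≈ 27.818 minutes.

27.8 minutes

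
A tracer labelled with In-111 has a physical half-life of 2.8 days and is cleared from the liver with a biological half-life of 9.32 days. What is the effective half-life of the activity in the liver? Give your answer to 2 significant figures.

2.2 days

1/t_eff = 1/t_phys + 1/t_biol = 1/2.8 + 1/9.32 = 0.46444 per day.
t_eff = 2.8 × 9.32 / (2.8 + 9.32) ≈ 2.1531 days.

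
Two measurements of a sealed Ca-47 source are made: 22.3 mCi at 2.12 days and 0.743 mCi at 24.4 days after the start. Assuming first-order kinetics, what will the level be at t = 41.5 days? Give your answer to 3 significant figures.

0.0546 mCi

Over Δt = 24.4 − 2.12 = 22.28 days, the level fell by a factor of 22.3/0.743 ≈ 30.013.
n = log₂(30.013) ≈ 4.9075 half-lives, so t½ = 22.28/4.9075 ≈ 4.54 days.
From t = 24.4 to t = 41.5: 0.743 × (1/2)^((41.5−24.4)/4.54) ≈ 0.054594 mCi.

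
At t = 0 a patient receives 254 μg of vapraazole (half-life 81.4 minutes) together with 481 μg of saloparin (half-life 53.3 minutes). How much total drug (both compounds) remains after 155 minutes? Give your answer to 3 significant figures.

132 μg

vapraazole: 254 × (1/2)^(155/81.4) = 254 × (1/2)^1.9042 ≈ 67.861 μg.
saloparin: 481 × (1/2)^(155/53.3) = 481 × (1/2)^2.9081 ≈ 64.081 μg.
Total = 67.861 + 64.081 ≈ 131.94 μg.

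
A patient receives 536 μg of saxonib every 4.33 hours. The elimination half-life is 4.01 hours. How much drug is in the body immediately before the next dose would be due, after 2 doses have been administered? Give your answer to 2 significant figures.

The 2 doses were given 8.66, 4.33 hours ago.
Total = 536·(1/2)^(8.66/4.01) + 536·(1/2)^(4.33/4.01)
      = 119.97 + 253.58 ≈ 373.55 μg.

370 μg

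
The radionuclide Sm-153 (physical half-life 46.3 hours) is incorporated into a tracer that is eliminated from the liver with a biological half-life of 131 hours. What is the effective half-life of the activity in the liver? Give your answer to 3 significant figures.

34.2 hours

1/t_eff = 1/t_phys + 1/t_biol = 1/46.3 + 1/131 = 0.029232 per hour.
t_eff = 46.3 × 131 / (46.3 + 131) ≈ 34.209 hours.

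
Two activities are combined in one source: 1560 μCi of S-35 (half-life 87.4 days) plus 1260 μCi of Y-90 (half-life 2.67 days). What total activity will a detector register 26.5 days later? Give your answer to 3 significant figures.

S-35: 1560 × (1/2)^(26.5/87.4) = 1560 × (1/2)^0.3032 ≈ 1264.3 μCi.
Y-90: 1260 × (1/2)^(26.5/2.67) = 1260 × (1/2)^9.9251 ≈ 1.296 μCi.
Total = 1264.3 + 1.296 ≈ 1265.6 μCi.

1270 μCi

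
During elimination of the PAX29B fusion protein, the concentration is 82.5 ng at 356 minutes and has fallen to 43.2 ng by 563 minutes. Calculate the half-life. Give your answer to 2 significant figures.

Over Δt = 563 − 356 = 207 minutes, the level fell by a factor of 82.5/43.2 ≈ 1.9097.
n = log₂(1.9097) ≈ 0.93336 half-lives, so t½ = 207/0.93336 ≈ 221.78 minutes.

220 minutes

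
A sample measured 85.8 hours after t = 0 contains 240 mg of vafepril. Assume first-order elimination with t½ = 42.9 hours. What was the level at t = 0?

960 mg

Number of half-lives elapsed: n = 85.8/42.9 ≈ 2.
A₀ = A × 2^n = 240 × 2^2 = 240 × 4 ≈ 960 mg.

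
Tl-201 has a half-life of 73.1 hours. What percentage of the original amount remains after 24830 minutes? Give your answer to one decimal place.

2.0%

24830 minutes = 413.833 hours.
n = 413.833/73.1 ≈ 5.6612 half-lives.
Fraction remaining = (1/2)^5.6612 ≈ 0.019761, i.e. 1.9761%.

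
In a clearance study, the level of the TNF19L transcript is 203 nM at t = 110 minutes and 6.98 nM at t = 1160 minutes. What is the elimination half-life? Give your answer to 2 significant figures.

220 minutes

Over Δt = 1160 − 110 = 1050 minutes, the level fell by a factor of 203/6.98 ≈ 29.083.
n = log₂(29.083) ≈ 4.8621 half-lives, so t½ = 1050/4.8621 ≈ 215.96 minutes.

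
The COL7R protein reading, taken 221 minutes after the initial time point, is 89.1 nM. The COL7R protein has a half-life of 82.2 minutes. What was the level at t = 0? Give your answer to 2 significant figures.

Number of half-lives elapsed: n = 221/82.2 ≈ 2.6886.
A₀ = A × 2^n = 89.1 × 2^2.6886 = 89.1 × 6.4467 ≈ 574.4 nM.

570 nM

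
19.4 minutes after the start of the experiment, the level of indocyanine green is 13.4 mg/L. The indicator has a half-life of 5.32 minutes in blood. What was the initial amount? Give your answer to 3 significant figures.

168 mg/L

Number of half-lives elapsed: n = 19.4/5.32 ≈ 3.6466.
A₀ = A × 2^n = 13.4 × 2^3.6466 = 13.4 × 12.524 ≈ 167.82 mg/L.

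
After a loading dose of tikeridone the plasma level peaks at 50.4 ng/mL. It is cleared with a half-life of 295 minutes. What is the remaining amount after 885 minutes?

Elapsed time is 3 half-lives (885/295).
Each half-life halves the amount: 50.4 × (1/2)^3 = 50.4/8 = 6.3 ng/mL.

6.3 ng/mL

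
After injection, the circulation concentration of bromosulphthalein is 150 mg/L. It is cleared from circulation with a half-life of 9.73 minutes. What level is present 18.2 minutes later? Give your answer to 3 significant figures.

Number of half-lives: n = 18.2/9.73 ≈ 1.8705.
Remaining = 150 × (1/2)^1.8705 = 150 × 0.27348 ≈ 41.022 mg/L.

41.0 mg/L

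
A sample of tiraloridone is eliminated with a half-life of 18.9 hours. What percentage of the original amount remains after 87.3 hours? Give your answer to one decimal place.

4.1%

n = 87.3/18.9 ≈ 4.619 half-lives.
Fraction remaining = (1/2)^4.619 ≈ 0.040694, i.e. 4.0694%.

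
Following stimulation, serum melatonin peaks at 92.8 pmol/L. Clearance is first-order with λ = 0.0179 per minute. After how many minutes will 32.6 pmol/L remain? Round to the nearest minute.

t½ = ln 2 / λ = 0.69315 / 0.0179 ≈ 38.723 minutes.
Fraction remaining = 32.6/92.8 ≈ 0.35129.
n = log₂(92.8/32.6) = ln(2.8466)/ln 2 ≈ 1.5093 half-lives.
t = n × t½ = 1.5093 × 38.723 ≈ 58.443 minutes.

58 minutes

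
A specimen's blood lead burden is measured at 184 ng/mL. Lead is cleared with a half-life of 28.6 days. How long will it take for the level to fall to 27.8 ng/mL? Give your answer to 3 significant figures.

Fraction remaining = 27.8/184 ≈ 0.15109.
n = log₂(184/27.8) = ln(6.6187)/ln 2 ≈ 2.7265 half-lives.
t = n × t½ = 2.7265 × 28.6 ≈ 77.979 days.

78.0 days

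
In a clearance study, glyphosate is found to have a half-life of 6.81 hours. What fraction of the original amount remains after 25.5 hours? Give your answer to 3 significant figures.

0.0746

n = 25.5/6.81 ≈ 3.7445 half-lives.
Fraction remaining = (1/2)^3.7445 ≈ 0.07461.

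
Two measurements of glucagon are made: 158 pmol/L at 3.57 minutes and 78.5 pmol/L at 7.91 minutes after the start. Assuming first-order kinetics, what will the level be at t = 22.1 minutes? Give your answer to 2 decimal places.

Over Δt = 7.91 − 3.57 = 4.34 minutes, the level fell by a factor of 158/78.5 ≈ 2.0127.
n = log₂(2.0127) ≈ 1.0092 half-lives, so t½ = 4.34/1.0092 ≈ 4.3006 minutes.
From t = 7.91 to t = 22.1: 78.5 × (1/2)^((22.1−7.91)/4.3006) ≈ 7.9728 pmol/L.

7.97 pmol/L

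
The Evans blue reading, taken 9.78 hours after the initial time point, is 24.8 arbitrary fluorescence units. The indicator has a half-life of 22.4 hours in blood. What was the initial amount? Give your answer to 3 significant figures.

Number of half-lives elapsed: n = 9.78/22.4 ≈ 0.43661.
A₀ = A × 2^n = 24.8 × 2^0.43661 = 24.8 × 1.3534 ≈ 33.565 arbitrary fluorescence units.

33.6 arbitrary fluorescence units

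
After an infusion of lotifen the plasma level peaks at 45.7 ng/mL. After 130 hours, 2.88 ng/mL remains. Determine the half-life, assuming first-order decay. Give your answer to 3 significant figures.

32.6 hours

A/A₀ = 2.88/45.7 ≈ 0.06302.
n = log₂(15.868) ≈ 3.9881 half-lives elapsed in 130 hours.
t½ = 130/3.9881 ≈ 32.597 hours.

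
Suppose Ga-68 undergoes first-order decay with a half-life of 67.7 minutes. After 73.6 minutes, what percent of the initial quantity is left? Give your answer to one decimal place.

n = 73.6/67.7 ≈ 1.0871 half-lives.
Fraction remaining = (1/2)^1.0871 ≈ 0.47069, i.e. 47.069%.

47.1%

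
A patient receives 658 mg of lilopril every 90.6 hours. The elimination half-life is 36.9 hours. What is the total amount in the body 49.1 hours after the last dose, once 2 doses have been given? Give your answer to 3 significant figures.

309 mg

The 2 doses were given 139.7, 49.1 hours ago.
Total = 658·(1/2)^(139.7/36.9) + 658·(1/2)^(49.1/36.9)
      = 47.704 + 261.62 ≈ 309.32 mg.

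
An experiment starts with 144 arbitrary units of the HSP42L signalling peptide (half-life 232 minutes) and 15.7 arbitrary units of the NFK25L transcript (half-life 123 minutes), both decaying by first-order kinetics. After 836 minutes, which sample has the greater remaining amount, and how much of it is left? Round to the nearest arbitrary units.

HSP42L signalling peptide: 144 × (1/2)^3.6034 ≈ 11.847 arbitrary units.
NFK25L transcript: 15.7 × (1/2)^6.7967 ≈ 0.14121 arbitrary units.
HSP42L signalling peptide has more remaining, at ≈ 11.847 arbitrary units.

HSP42L signalling peptide, 12 arbitrary units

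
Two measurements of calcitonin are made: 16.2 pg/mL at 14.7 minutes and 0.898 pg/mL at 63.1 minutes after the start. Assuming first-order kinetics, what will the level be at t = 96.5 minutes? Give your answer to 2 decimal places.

0.12 pg/mL

Over Δt = 63.1 − 14.7 = 48.4 minutes, the level fell by a factor of 16.2/0.898 ≈ 18.04.
n = log₂(18.04) ≈ 4.1731 half-lives, so t½ = 48.4/4.1731 ≈ 11.598 minutes.
From t = 63.1 to t = 96.5: 0.898 × (1/2)^((96.5−63.1)/11.598) ≈ 0.122 pg/mL.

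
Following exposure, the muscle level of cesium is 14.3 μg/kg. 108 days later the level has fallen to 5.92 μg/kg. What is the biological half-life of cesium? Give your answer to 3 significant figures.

A/A₀ = 5.92/14.3 ≈ 0.41399.
n = log₂(2.4155) ≈ 1.2723 half-lives elapsed in 108 days.
t½ = 108/1.2723 ≈ 84.883 days.

84.9 days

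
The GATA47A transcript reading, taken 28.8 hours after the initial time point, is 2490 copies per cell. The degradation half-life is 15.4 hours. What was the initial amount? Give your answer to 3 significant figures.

9100 copies per cell

Number of half-lives elapsed: n = 28.8/15.4 ≈ 1.8701.
A₀ = A × 2^n = 2490 × 2^1.8701 = 2490 × 3.6557 ≈ 9102.6 copies per cell.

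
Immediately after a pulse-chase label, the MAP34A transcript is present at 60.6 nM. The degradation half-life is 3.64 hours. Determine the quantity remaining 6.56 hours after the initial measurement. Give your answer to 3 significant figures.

17.4 nM

Number of half-lives: n = 6.56/3.64 ≈ 1.8022.
Remaining = 60.6 × (1/2)^1.8022 = 60.6 × 0.28674 ≈ 17.376 nM.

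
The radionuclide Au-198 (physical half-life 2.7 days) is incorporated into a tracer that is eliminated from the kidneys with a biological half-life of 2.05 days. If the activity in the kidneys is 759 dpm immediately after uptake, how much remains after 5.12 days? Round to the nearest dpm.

36 dpm

1/t_eff = 1/t_phys + 1/t_biol = 1/2.7 + 1/2.05 = 0.85818 per day.
t_eff = 2.7 × 2.05 / (2.7 + 2.05) ≈ 1.1653 days.
Remaining = 759 × (1/2)^(5.12/1.1653) = 759 × (1/2)^4.3939 ≈ 36.104 dpm.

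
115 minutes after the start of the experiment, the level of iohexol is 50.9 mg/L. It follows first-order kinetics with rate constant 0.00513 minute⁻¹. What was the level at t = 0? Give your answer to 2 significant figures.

t½ = ln 2 / λ = 0.69315 / 0.00513 ≈ 135.12 minutes.
Number of half-lives elapsed: n = 115/135.12 ≈ 0.85112.
A₀ = A × 2^n = 50.9 × 2^0.85112 = 50.9 × 1.8039 ≈ 91.818 mg/L.

92 mg/L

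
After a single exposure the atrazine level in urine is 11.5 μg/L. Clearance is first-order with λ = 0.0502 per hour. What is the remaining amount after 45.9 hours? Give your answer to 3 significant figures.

1.15 μg/L

t½ = ln 2 / λ = 0.69315 / 0.0502 ≈ 13.808 hours.
Number of half-lives: n = 45.9/13.808 ≈ 3.3242.
Remaining = 11.5 × (1/2)^3.3242 = 11.5 × 0.099841 ≈ 1.1482 μg/L.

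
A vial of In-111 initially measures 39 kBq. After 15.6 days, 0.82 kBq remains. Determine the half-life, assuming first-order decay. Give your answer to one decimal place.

2.8 days

A/A₀ = 0.82/39 ≈ 0.021026.
n = log₂(47.561) ≈ 5.5717 half-lives elapsed in 15.6 days.
t½ = 15.6/5.5717 ≈ 2.7999 days.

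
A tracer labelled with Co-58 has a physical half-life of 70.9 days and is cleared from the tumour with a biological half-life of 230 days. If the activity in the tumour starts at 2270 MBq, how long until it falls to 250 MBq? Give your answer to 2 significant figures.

170 days

1/t_eff = 1/t_phys + 1/t_biol = 1/70.9 + 1/230 = 0.018452 per day.
t_eff = 70.9 × 230 / (70.9 + 230) ≈ 54.194 days.
n = log₂(2270/250) ≈ 3.1827; t = 3.1827 × 54.194 ≈ 172.48 days.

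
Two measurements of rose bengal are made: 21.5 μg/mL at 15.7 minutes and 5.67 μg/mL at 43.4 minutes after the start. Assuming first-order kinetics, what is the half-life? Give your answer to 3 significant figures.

Over Δt = 43.4 − 15.7 = 27.7 minutes, the level fell by a factor of 21.5/5.67 ≈ 3.7919.
n = log₂(3.7919) ≈ 1.9229 half-lives, so t½ = 27.7/1.9229 ≈ 14.405 minutes.

14.4 minutes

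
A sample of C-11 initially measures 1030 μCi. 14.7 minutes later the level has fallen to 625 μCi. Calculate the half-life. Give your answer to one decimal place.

A/A₀ = 625/1030 ≈ 0.6068.
n = log₂(1.648) ≈ 0.72072 half-lives elapsed in 14.7 minutes.
t½ = 14.7/0.72072 ≈ 20.396 minutes.

20.4 minutes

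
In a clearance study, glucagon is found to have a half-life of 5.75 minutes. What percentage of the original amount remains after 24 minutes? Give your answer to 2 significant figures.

n = 24/5.75 ≈ 4.1739 half-lives.
Fraction remaining = (1/2)^4.1739 ≈ 0.055402, i.e. 5.5402%.

5.5%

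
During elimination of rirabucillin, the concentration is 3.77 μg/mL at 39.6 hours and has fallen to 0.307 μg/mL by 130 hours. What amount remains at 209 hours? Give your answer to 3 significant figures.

Over Δt = 130 − 39.6 = 90.4 hours, the level fell by a factor of 3.77/0.307 ≈ 12.28.
n = log₂(12.28) ≈ 3.6183 half-lives, so t½ = 90.4/3.6183 ≈ 24.984 hours.
From t = 130 to t = 209: 0.307 × (1/2)^((209−130)/24.984) ≈ 0.0343 μg/mL.

0.0343 μg/mL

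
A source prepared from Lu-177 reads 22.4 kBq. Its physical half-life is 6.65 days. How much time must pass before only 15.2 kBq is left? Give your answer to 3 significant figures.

Fraction remaining = 15.2/22.4 ≈ 0.67857.
n = log₂(22.4/15.2) = ln(1.4737)/ln 2 ≈ 0.55943 half-lives.
t = n × t½ = 0.55943 × 6.65 ≈ 3.7202 days.

3.72 days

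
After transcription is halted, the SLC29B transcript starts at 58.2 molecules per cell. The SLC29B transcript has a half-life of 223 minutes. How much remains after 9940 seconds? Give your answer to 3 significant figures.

34.8 molecules per cell

Convert the elapsed time: 9940 seconds = 165.667 minutes.
Number of half-lives: n = 165.667/223 ≈ 0.7429.
Remaining = 58.2 × (1/2)^0.7429 = 58.2 × 0.59754 ≈ 34.777 molecules per cell.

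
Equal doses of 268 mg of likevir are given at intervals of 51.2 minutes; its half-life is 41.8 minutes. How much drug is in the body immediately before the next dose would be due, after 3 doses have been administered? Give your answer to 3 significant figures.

The 3 doses were given 153.6, 102.4, 51.2 minutes ago.
Total = 268·(1/2)^(153.6/41.8) + 268·(1/2)^(102.4/41.8) + 268·(1/2)^(51.2/41.8)
      = 20.987 + 49.055 + 114.66 ≈ 184.7 mg.

185 mg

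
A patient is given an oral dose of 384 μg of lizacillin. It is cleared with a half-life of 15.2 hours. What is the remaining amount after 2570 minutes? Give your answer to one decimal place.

Convert the elapsed time: 2570 minutes = 42.8333 hours.
Number of half-lives: n = 42.8333/15.2 ≈ 2.818.
Remaining = 384 × (1/2)^2.818 = 384 × 0.14181 ≈ 54.455 μg.

54.5 μg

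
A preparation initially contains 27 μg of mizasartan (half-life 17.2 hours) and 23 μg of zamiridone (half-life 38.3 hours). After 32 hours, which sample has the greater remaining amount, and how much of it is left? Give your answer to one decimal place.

mizasartan: 27 × (1/2)^1.8605 ≈ 7.4355 μg.
zamiridone: 23 × (1/2)^0.83551 ≈ 12.889 μg.
Zamiridone has more remaining, at ≈ 12.889 μg.

zamiridone, 12.9 μg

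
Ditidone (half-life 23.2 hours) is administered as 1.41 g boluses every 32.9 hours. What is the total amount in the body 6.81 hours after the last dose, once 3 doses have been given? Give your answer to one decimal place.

1.7 g

The 3 doses were given 72.61, 39.71, 6.81 hours ago.
Total = 1.41·(1/2)^(72.61/23.2) + 1.41·(1/2)^(39.71/23.2) + 1.41·(1/2)^(6.81/23.2)
      = 0.16109 + 0.43049 + 1.1504 ≈ 1.742 g.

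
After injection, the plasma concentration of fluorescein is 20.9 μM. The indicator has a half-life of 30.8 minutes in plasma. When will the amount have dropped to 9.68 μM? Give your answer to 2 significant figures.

Fraction remaining = 9.68/20.9 ≈ 0.46316.
n = log₂(20.9/9.68) = ln(2.1591)/ln 2 ≈ 1.1104 half-lives.
t = n × t½ = 1.1104 × 30.8 ≈ 34.201 minutes.

34 minutes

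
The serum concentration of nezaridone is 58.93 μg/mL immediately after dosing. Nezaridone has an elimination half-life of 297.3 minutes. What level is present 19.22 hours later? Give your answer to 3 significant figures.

Convert the elapsed time: 19.22 hours = 1153.2 minutes.
Number of half-lives: n = 1153.2/297.3 ≈ 3.8789.
Remaining = 58.93 × (1/2)^3.8789 = 58.93 × 0.067972 ≈ 4.0056 μg/mL.

4.01 μg/mL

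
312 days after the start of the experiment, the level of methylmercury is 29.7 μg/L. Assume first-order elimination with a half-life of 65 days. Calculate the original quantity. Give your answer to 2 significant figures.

Number of half-lives elapsed: n = 312/65 ≈ 4.8.
A₀ = A × 2^n = 29.7 × 2^4.8 = 29.7 × 27.858 ≈ 827.37 μg/L.

830 μg/L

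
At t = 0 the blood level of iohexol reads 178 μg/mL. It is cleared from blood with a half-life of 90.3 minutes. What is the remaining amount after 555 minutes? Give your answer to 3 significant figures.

Number of half-lives: n = 555/90.3 ≈ 6.1462.
Remaining = 178 × (1/2)^6.1462 = 178 × 0.014119 ≈ 2.5132 μg/mL.

2.51 μg/mL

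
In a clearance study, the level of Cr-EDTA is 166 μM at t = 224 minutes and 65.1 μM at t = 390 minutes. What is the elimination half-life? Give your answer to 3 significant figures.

123 minutes

Over Δt = 390 − 224 = 166 minutes, the level fell by a factor of 166/65.1 ≈ 2.5499.
n = log₂(2.5499) ≈ 1.3505 half-lives, so t½ = 166/1.3505 ≈ 122.92 minutes.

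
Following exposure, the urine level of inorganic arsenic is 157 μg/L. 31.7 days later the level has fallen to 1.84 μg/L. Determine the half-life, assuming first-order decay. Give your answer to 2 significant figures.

4.9 days

A/A₀ = 1.84/157 ≈ 0.01172.
n = log₂(85.326) ≈ 6.4149 half-lives elapsed in 31.7 days.
t½ = 31.7/6.4149 ≈ 4.9416 days.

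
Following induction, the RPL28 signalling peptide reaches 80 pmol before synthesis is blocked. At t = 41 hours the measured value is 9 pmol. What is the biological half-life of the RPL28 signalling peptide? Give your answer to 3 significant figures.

A/A₀ = 9/80 ≈ 0.1125.
n = log₂(8.8889) ≈ 3.152 half-lives elapsed in 41 hours.
t½ = 41/3.152 ≈ 13.008 hours.

13.0 hours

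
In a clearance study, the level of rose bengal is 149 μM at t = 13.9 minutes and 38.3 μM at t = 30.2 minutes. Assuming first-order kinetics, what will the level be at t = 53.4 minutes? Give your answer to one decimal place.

5.5 μM

Over Δt = 30.2 − 13.9 = 16.3 minutes, the level fell by a factor of 149/38.3 ≈ 3.8903.
n = log₂(3.8903) ≈ 1.9599 half-lives, so t½ = 16.3/1.9599 ≈ 8.3168 minutes.
From t = 30.2 to t = 53.4: 38.3 × (1/2)^((53.4−30.2)/8.3168) ≈ 5.5394 μM.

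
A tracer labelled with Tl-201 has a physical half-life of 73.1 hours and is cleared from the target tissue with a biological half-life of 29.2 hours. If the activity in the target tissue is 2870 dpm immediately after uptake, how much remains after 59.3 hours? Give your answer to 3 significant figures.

1/t_eff = 1/t_phys + 1/t_biol = 1/73.1 + 1/29.2 = 0.047926 per hour.
t_eff = 73.1 × 29.2 / (73.1 + 29.2) ≈ 20.865 hours.
Remaining = 2870 × (1/2)^(59.3/20.865) = 2870 × (1/2)^2.842 ≈ 400.26 dpm.

400 dpm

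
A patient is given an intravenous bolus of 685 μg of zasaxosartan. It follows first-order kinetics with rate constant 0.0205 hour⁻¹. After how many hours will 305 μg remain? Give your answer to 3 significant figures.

t½ = ln 2 / λ = 0.69315 / 0.0205 ≈ 33.812 hours.
Fraction remaining = 305/685 ≈ 0.44526.
n = log₂(685/305) = ln(2.2459)/ln 2 ≈ 1.1673 half-lives.
t = n × t½ = 1.1673 × 33.812 ≈ 39.469 hours.

39.5 hours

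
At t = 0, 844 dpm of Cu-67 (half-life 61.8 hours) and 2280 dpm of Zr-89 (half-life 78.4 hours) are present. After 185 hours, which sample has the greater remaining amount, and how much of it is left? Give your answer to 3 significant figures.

Zr-89, 444 dpm

Cu-67: 844 × (1/2)^2.9935 ≈ 105.97 dpm.
Zr-89: 2280 × (1/2)^2.3597 ≈ 444.22 dpm.
Zr-89 has more remaining, at ≈ 444.22 dpm.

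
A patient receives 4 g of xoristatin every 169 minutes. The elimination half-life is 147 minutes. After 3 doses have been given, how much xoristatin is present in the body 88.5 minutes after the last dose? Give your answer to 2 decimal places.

4.36 g

The 3 doses were given 426.5, 257.5, 88.5 minutes ago.
Total = 4·(1/2)^(426.5/147) + 4·(1/2)^(257.5/147) + 4·(1/2)^(88.5/147)
      = 0.53538 + 1.1878 + 2.6353 ≈ 4.3585 g.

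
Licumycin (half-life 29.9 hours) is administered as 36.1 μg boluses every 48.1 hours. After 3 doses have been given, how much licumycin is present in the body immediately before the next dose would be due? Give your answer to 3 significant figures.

The 3 doses were given 144.3, 96.2, 48.1 hours ago.
Total = 36.1·(1/2)^(144.3/29.9) + 36.1·(1/2)^(96.2/29.9) + 36.1·(1/2)^(48.1/29.9)
      = 1.2727 + 3.8813 + 11.837 ≈ 16.991 μg.

17.0 μg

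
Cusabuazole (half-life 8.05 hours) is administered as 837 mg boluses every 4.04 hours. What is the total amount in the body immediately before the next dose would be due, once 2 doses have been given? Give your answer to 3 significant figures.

The 2 doses were given 8.08, 4.04 hours ago.
Total = 837·(1/2)^(8.08/8.05) + 837·(1/2)^(4.04/8.05)
      = 417.42 + 591.08 ≈ 1008.5 mg.

1010 mg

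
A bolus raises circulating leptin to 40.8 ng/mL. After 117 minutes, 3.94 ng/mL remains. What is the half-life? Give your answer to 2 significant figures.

35 minutes

A/A₀ = 3.94/40.8 ≈ 0.096569.
n = log₂(10.355) ≈ 3.3723 half-lives elapsed in 117 minutes.
t½ = 117/3.3723 ≈ 34.694 minutes.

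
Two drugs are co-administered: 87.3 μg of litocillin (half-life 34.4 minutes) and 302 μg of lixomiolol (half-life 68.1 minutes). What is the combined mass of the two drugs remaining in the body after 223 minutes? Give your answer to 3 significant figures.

32.2 μg

litocillin: 87.3 × (1/2)^(223/34.4) = 87.3 × (1/2)^6.4826 ≈ 0.97627 μg.
lixomiolol: 302 × (1/2)^(223/68.1) = 302 × (1/2)^3.2746 ≈ 31.207 μg.
Total = 0.97627 + 31.207 ≈ 32.184 μg.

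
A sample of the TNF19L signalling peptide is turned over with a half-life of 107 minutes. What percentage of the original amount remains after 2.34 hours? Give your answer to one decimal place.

40.3%

2.34 hours = 140.4 minutes.
n = 140.4/107 ≈ 1.3121 half-lives.
Fraction remaining = (1/2)^1.3121 ≈ 0.40272, i.e. 40.272%.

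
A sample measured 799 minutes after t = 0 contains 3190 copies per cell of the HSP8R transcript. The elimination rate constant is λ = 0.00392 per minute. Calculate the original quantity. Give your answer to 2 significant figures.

73000 copies per cell

t½ = ln 2 / λ = 0.69315 / 0.00392 ≈ 176.82 minutes.
Number of half-lives elapsed: n = 799/176.82 ≈ 4.5186.
A₀ = A × 2^n = 3190 × 2^4.5186 = 3190 × 22.922 ≈ 73120 copies per cell.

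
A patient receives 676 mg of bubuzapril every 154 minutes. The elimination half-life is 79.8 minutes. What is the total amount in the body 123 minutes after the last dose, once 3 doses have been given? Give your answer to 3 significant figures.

309 mg

The 3 doses were given 431, 277, 123 minutes ago.
Total = 676·(1/2)^(431/79.8) + 676·(1/2)^(277/79.8) + 676·(1/2)^(123/79.8)
      = 15.999 + 60.956 + 232.25 ≈ 309.2 mg.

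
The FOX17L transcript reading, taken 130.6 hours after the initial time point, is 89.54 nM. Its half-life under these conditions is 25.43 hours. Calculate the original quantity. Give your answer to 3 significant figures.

Number of half-lives elapsed: n = 130.6/25.43 ≈ 5.1357.
A₀ = A × 2^n = 89.54 × 2^5.1357 = 89.54 × 35.155 ≈ 3147.8 nM.

3150 nM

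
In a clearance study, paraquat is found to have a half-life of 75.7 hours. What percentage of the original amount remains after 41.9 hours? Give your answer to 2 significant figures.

68%

n = 41.9/75.7 ≈ 0.5535 half-lives.
Fraction remaining = (1/2)^0.5535 ≈ 0.68136, i.e. 68.136%.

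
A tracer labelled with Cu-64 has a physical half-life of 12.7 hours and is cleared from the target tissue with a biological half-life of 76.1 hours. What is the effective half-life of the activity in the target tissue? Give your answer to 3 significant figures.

1/t_eff = 1/t_phys + 1/t_biol = 1/12.7 + 1/76.1 = 0.091881 per hour.
t_eff = 12.7 × 76.1 / (12.7 + 76.1) ≈ 10.884 hours.

10.9 hours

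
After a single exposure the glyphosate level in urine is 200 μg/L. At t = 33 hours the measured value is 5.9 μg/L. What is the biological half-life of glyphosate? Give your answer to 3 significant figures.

6.49 hours

A/A₀ = 5.9/200 ≈ 0.0295.
n = log₂(33.898) ≈ 5.0831 half-lives elapsed in 33 hours.
t½ = 33/5.0831 ≈ 6.492 hours.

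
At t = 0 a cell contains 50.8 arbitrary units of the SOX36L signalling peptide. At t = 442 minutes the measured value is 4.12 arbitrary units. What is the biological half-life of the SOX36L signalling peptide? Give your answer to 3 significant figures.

A/A₀ = 4.12/50.8 ≈ 0.081102.
n = log₂(12.33) ≈ 3.6241 half-lives elapsed in 442 minutes.
t½ = 442/3.6241 ≈ 121.96 minutes.

122 minutes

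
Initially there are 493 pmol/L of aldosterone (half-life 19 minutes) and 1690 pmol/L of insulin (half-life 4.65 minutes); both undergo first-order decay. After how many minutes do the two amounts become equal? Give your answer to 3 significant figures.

10.9 minutes

Set 493·(1/2)^(t/19) = 1690·(1/2)^(t/4.65).
Taking log₂: log₂(493/1690) = t·(1/19 − 1/4.65).
log₂(0.29172) = -1.7774; 1/19 − 1/4.65 = -0.16242.
t = -1.7774 / -0.16242 ≈ 10.943 minutes.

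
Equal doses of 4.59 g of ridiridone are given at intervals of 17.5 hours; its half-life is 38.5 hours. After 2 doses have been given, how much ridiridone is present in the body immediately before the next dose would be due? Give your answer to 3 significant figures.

5.79 g

The 2 doses were given 35, 17.5 hours ago.
Total = 4.59·(1/2)^(35/38.5) + 4.59·(1/2)^(17.5/38.5)
      = 2.4443 + 3.3495 ≈ 5.7938 g.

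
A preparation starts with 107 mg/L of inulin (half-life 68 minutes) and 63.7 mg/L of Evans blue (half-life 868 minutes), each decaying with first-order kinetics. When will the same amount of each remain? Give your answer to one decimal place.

Set 107·(1/2)^(t/68) = 63.7·(1/2)^(t/868).
Taking log₂: log₂(107/63.7) = t·(1/68 − 1/868).
log₂(1.6797) = 0.74825; 1/68 − 1/868 = 0.013554.
t = 0.74825 / 0.013554 ≈ 55.206 minutes.

55.2 minutes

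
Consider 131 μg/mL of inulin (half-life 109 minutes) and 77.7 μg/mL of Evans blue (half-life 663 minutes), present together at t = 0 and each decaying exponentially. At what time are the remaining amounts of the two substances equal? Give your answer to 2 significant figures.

98 minutes

Set 131·(1/2)^(t/109) = 77.7·(1/2)^(t/663).
Taking log₂: log₂(131/77.7) = t·(1/109 − 1/663).
log₂(1.686) = 0.75358; 1/109 − 1/663 = 0.007666.
t = 0.75358 / 0.007666 ≈ 98.301 minutes.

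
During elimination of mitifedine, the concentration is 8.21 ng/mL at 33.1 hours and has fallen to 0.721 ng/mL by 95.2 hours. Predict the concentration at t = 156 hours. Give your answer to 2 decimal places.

Over Δt = 95.2 − 33.1 = 62.1 hours, the level fell by a factor of 8.21/0.721 ≈ 11.387.
n = log₂(11.387) ≈ 3.5093 half-lives, so t½ = 62.1/3.5093 ≈ 17.696 hours.
From t = 95.2 to t = 156: 0.721 × (1/2)^((156−95.2)/17.696) ≈ 0.066626 ng/mL.

0.07 ng/mL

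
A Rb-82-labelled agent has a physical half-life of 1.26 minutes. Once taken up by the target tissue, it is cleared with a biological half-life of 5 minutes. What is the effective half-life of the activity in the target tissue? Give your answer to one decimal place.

1.0 minutes

1/t_eff = 1/t_phys + 1/t_biol = 1/1.26 + 1/5 = 0.99365 per minute.
t_eff = 1.26 × 5 / (1.26 + 5) ≈ 1.0064 minutes.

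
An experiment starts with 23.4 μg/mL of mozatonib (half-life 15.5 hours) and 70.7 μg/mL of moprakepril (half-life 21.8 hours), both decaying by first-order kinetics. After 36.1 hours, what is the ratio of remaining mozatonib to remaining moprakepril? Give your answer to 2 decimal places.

mozatonib: 23.4 × (1/2)^(36.1/15.5) = 23.4 × (1/2)^2.329 ≈ 4.657 μg/mL.
moprakepril: 70.7 × (1/2)^(36.1/21.8) = 70.7 × (1/2)^1.656 ≈ 22.435 μg/mL.
Ratio ≈ 4.657 / 22.435 ≈ 0.20758.

0.21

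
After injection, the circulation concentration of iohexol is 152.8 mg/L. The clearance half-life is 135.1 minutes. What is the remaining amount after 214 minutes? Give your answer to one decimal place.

Number of half-lives: n = 214/135.1 ≈ 1.584.
Remaining = 152.8 × (1/2)^1.584 = 152.8 × 0.33355 ≈ 50.967 mg/L.

51.0 mg/L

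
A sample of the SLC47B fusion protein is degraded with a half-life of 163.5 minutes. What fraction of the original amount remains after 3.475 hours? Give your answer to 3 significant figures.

3.475 hours = 208.5 minutes.
n = 208.5/163.5 ≈ 1.2752 half-lives.
Fraction remaining = (1/2)^1.2752 ≈ 0.41316.

0.413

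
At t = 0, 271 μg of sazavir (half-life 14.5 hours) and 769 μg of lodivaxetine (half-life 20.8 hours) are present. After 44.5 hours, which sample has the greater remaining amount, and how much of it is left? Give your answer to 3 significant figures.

lodivaxetine, 175 μg

sazavir: 271 × (1/2)^3.069 ≈ 32.294 μg.
lodivaxetine: 769 × (1/2)^2.1394 ≈ 174.54 μg.
Lodivaxetine has more remaining, at ≈ 174.54 μg.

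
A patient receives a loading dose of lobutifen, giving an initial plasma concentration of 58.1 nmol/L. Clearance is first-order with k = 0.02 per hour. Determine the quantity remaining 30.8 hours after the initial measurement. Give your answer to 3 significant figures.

t½ = ln 2 / k = 0.69315 / 0.02 ≈ 34.657 hours.
Number of half-lives: n = 30.8/34.657 ≈ 0.8887.
Remaining = 58.1 × (1/2)^0.8887 = 58.1 × 0.5401 ≈ 31.38 nmol/L.

31.4 nmol/L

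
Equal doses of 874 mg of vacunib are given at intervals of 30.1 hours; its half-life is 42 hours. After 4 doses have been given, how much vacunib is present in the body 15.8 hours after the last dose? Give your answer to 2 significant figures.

The 4 doses were given 106.1, 76, 45.9, 15.8 hours ago.
Total = 874·(1/2)^(106.1/42) + 874·(1/2)^(76/42) + 874·(1/2)^(45.9/42) + 874·(1/2)^(15.8/42)
      = 151.72 + 249.34 + 409.76 + 673.39 ≈ 1484.2 mg.

1500 mg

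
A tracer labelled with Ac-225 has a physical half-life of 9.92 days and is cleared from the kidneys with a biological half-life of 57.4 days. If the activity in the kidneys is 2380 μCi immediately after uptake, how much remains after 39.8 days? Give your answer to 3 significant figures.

1/t_eff = 1/t_phys + 1/t_biol = 1/9.92 + 1/57.4 = 0.11823 per day.
t_eff = 9.92 × 57.4 / (9.92 + 57.4) ≈ 8.4582 days.
Remaining = 2380 × (1/2)^(39.8/8.4582) = 2380 × (1/2)^4.7055 ≈ 91.219 μCi.

91.2 μCi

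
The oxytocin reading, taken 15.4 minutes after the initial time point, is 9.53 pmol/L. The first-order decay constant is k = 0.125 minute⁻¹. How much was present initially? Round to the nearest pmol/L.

65 pmol/L

t½ = ln 2 / k = 0.69315 / 0.125 ≈ 5.5452 minutes.
Number of half-lives elapsed: n = 15.4/5.5452 ≈ 2.7772.
A₀ = A × 2^n = 9.53 × 2^2.7772 = 9.53 × 6.8551 ≈ 65.33 pmol/L.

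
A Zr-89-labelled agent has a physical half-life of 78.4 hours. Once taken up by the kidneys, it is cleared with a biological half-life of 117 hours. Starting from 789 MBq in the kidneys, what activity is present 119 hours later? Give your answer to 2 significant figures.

1/t_eff = 1/t_phys + 1/t_biol = 1/78.4 + 1/117 = 0.021302 per hour.
t_eff = 78.4 × 117 / (78.4 + 117) ≈ 46.944 hours.
Remaining = 789 × (1/2)^(119/46.944) = 789 × (1/2)^2.535 ≈ 136.14 MBq.

140 MBq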